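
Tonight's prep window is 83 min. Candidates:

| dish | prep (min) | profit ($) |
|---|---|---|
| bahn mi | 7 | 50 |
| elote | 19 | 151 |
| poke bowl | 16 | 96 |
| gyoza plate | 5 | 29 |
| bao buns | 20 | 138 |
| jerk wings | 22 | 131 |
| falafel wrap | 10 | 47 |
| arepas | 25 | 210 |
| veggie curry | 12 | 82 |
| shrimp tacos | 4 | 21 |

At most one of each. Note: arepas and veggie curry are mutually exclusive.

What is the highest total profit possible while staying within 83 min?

Bahn mi + elote + gyoza plate + bao buns + arepas + shrimp tacos uses 80 of the 83 min and totals 599.
The closest alternative, bahn mi + elote + bao buns + falafel wrap + arepas, reaches only 596.

599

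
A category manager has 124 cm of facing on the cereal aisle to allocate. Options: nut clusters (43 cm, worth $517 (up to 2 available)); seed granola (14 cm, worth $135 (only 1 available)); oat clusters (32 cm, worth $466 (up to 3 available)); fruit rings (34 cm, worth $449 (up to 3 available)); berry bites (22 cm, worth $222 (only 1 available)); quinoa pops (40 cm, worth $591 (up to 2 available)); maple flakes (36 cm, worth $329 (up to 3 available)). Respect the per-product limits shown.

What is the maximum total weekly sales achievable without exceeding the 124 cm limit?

Filling by ratio: oat clusters + 2×quinoa pops for 1648, with 12 cm left unused.
Replace oat clusters with nut clusters: the trade gains 51 net, giving 1699 at 123 cm.
The spare 1 cm is too small for any remaining product, and no exchange beats 1699.

1699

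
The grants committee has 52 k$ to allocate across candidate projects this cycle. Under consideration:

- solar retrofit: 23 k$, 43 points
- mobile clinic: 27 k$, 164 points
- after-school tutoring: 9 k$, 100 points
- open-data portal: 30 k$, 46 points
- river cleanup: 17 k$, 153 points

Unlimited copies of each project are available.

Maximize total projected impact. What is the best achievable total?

506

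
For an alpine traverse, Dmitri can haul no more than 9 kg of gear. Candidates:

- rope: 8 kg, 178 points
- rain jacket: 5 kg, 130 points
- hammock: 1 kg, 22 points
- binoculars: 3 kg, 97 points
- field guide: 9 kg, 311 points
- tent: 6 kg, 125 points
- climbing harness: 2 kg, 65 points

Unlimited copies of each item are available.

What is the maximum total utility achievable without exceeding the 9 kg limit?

311

Density check — field guide 34.56, climbing harness 32.50, binoculars 32.33, rain jacket 26.00 are the best per kg.
Best packing: field guide — 9 kg, 311 total.
No other feasible combination exceeds 311.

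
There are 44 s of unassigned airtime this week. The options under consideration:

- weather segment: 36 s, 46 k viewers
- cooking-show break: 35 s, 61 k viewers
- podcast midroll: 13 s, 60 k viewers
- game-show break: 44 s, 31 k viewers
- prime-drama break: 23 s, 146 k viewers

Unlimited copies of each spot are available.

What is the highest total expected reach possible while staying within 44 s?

Podcast midroll + prime-drama break uses 36 of the 44 s and totals 206.
No other feasible combination exceeds 206.

206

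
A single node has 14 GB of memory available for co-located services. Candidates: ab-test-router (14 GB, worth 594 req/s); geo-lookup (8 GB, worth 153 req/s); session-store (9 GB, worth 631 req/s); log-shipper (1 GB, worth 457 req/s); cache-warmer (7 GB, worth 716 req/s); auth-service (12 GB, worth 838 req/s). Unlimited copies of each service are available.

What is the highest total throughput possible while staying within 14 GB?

Taking 14×log-shipper: 14 GB used, 6398 in throughput.
No other feasible combination exceeds 6398.

6398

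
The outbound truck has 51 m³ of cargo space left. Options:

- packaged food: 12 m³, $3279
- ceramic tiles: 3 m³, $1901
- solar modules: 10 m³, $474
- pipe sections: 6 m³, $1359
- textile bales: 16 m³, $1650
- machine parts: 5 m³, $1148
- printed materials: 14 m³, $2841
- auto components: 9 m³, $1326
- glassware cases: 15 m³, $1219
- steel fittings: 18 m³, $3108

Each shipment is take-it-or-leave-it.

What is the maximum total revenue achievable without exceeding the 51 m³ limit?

11854

Taking packaged food + ceramic tiles + pipe sections + machine parts + printed materials + auto components: 49 m³ used, 11854 in revenue.
No other feasible combination exceeds 11854.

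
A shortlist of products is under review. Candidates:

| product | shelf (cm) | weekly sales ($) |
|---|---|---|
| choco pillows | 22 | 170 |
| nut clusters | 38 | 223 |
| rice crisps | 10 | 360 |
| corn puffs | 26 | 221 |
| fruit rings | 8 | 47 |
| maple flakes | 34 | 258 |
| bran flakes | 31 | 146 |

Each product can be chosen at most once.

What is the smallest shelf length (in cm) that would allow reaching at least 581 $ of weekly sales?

Need the lightest bundle worth ≥ 581.
Taking rice crisps + corn puffs gives 581 (≥ 581) for 36 cm.
No combination under 36 cm hits 581.

36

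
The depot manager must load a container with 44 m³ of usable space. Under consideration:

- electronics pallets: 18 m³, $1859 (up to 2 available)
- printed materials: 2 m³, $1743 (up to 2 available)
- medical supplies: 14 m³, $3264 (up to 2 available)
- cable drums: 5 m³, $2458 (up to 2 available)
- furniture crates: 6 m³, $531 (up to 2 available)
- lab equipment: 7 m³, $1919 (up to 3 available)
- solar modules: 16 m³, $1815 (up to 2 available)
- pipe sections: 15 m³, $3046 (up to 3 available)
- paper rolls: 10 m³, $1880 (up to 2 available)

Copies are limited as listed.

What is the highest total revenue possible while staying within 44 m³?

By revenue per m³: printed materials 871.50, cable drums 491.60, lab equipment 274.14 lead.
A density-first pass picks 2×printed materials + 2×cable drums + furniture crates + 3×lab equipment — 14690 at 41 m³.
The 13 m³ tied up in furniture crates and lab equipment is better spent on medical supplies — total rises to 15504 (42 m³).

15504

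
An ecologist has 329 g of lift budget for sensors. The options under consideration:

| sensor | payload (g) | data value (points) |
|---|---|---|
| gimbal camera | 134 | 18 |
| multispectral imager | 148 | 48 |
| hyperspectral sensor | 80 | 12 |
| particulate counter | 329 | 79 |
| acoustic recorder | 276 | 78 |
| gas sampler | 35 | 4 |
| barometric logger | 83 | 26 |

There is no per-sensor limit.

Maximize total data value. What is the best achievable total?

100

Ranking by ratio (data value/g): multispectral imager 0.32, barometric logger 0.31, acoustic recorder 0.28, particulate counter 0.24.
Filling by ratio: 2×multispectral imager for 96, with 33 g left unused.
Dropping multispectral imager frees 148 g; slotting in 2×barometric logger (166 g) lifts the total to 100 at 314 g.
Every other selection either busts 329 g or fails to beat 100.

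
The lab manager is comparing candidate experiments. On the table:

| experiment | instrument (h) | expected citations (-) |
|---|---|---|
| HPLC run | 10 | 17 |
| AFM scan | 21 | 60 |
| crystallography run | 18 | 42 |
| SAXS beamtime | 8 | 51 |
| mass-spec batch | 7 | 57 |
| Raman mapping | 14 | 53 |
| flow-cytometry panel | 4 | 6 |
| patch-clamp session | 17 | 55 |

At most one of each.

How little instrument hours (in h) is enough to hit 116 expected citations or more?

Need the lightest bundle worth ≥ 116.
HPLC run + SAXS beamtime + mass-spec batch reaches 125 using 25 h.
No combination under 25 h hits 116.

25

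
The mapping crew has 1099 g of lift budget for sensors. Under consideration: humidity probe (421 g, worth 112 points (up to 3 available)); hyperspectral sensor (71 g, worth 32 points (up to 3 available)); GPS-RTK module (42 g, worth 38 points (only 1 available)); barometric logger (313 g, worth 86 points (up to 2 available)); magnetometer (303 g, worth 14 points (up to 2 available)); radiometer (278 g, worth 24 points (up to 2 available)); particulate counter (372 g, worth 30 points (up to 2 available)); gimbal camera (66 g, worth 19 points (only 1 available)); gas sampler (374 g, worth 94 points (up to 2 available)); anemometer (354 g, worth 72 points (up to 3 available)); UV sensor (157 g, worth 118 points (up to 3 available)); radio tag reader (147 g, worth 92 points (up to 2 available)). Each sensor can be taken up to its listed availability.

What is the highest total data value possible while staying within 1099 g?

Ranking by ratio (data value/g): GPS-RTK module 0.90, UV sensor 0.75, radio tag reader 0.63.
3×hyperspectral sensor + GPS-RTK module + gimbal camera + 3×UV sensor + 2×radio tag reader uses 1086 of the 1099 g and totals 691.
No other feasible combination exceeds 691.

691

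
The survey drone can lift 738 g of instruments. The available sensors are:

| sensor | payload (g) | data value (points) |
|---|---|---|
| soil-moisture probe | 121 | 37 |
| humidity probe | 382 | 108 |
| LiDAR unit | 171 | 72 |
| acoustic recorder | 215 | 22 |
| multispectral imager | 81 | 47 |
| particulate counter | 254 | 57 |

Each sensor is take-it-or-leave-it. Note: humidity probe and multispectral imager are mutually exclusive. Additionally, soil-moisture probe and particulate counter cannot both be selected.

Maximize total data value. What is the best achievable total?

217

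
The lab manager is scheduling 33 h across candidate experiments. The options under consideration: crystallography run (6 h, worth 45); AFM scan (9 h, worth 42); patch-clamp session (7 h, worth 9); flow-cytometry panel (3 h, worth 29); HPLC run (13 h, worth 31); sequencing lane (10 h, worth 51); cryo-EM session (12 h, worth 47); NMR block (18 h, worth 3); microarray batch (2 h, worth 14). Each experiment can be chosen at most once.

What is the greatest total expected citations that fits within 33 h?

Density check — flow-cytometry panel 9.67, crystallography run 7.50, microarray batch 7.00, sequencing lane 5.10 are the best per h.
A density-first pass picks crystallography run + AFM scan + flow-cytometry panel + sequencing lane + microarray batch — 181 at 30 h.
The 9 h tied up in AFM scan is better spent on cryo-EM session — total rises to 186 (33 h).
The closest alternative, crystallography run + AFM scan + flow-cytometry panel + sequencing lane + microarray batch, reaches only 181.

186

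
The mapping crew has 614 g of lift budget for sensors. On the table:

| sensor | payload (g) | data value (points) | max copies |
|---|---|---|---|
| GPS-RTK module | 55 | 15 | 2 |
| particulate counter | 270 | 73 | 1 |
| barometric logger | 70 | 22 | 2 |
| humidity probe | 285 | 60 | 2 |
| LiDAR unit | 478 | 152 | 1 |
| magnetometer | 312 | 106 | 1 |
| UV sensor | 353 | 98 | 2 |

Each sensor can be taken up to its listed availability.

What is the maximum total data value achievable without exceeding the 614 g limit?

189

Density check — magnetometer 0.34, LiDAR unit 0.32, barometric logger 0.31 are the best per g.
Taking the top-ratio sensors first gives 2×GPS-RTK module + 2×barometric logger + magnetometer for 180 (562 g).
Replace GPS-RTK module and barometric logger and magnetometer with LiDAR unit: the trade gains 9 net, giving 189 at 603 g.
Every other selection either busts 614 g or exceeds an availability limit or fails to beat 189.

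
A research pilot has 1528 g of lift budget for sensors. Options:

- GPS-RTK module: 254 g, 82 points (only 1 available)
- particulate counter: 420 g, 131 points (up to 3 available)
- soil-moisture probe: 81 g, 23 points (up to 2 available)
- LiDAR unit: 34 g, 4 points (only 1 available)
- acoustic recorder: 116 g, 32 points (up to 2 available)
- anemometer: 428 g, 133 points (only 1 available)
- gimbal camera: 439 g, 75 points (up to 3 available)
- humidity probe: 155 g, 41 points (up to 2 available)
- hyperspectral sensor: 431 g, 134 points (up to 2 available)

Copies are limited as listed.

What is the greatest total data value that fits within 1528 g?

The ratio heuristic lands on GPS-RTK module + 3×particulate counter (475) but leaves 14 g idle.
The 420 g tied up in particulate counter is better spent on hyperspectral sensor — total rises to 478 (1525 g).
No other feasible combination exceeds 478.

478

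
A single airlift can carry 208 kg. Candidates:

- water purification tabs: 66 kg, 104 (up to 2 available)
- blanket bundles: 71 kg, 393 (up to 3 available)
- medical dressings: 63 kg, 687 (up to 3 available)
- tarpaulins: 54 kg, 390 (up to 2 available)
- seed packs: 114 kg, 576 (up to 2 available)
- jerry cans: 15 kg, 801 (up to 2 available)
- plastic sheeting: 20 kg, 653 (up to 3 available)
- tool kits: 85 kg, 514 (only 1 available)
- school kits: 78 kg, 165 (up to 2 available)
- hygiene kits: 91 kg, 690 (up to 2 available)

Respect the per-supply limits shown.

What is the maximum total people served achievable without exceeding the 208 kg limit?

4638

Ranking by ratio (people served/kg): jerry cans 53.40, plastic sheeting 32.65, medical dressings 10.90, hygiene kits 7.58.
The ratio ordering already packs tightly: medical dressings + tarpaulins + 2×jerry cans + 3×plastic sheeting, 207 kg, 4638.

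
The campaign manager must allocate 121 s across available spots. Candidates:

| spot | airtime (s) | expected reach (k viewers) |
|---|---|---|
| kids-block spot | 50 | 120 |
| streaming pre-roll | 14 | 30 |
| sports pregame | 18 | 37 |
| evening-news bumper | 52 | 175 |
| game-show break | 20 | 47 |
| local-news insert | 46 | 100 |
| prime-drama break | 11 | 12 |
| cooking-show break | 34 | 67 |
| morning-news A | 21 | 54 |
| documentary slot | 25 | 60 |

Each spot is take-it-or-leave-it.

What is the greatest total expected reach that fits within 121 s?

336

The ratio ordering already packs tightly: evening-news bumper + game-show break + morning-news A + documentary slot, 118 s, 336.
Next best is kids-block spot + sports pregame + evening-news bumper at 332 (120 s) — short by 4.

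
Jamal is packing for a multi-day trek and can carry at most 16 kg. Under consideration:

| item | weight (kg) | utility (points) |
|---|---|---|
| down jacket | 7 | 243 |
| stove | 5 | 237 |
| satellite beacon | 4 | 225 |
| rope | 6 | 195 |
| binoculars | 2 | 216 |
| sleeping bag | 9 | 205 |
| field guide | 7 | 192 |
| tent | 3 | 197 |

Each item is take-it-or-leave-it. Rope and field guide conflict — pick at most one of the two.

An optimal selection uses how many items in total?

Best achievable utility is 881.
down jacket + satellite beacon + binoculars + tent hits 881 at 16 kg.
Every optimal selection uses 4 items.

4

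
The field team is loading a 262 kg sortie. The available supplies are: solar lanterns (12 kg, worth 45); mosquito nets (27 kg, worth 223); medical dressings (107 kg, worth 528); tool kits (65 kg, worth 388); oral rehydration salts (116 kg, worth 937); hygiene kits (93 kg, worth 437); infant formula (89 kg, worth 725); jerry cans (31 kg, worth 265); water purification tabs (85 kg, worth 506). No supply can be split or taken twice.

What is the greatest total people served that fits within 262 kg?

Greedy by ratio would take solar lanterns + mosquito nets + tool kits + infant formula + jerry cans: 224 kg used, total 1646.
The 92 kg tied up in mosquito nets and tool kits is better spent on oral rehydration salts — total rises to 1972 (248 kg).
Runner-up mosquito nets + oral rehydration salts + jerry cans + water purification tabs tops out at 1931.

1972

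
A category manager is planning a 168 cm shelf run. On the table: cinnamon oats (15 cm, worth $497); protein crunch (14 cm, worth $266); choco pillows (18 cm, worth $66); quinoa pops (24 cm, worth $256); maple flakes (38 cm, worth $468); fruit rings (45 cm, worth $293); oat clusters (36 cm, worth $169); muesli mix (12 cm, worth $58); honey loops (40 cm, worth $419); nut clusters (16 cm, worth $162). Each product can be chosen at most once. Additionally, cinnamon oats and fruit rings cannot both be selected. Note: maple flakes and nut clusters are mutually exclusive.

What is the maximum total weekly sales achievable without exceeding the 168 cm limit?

2075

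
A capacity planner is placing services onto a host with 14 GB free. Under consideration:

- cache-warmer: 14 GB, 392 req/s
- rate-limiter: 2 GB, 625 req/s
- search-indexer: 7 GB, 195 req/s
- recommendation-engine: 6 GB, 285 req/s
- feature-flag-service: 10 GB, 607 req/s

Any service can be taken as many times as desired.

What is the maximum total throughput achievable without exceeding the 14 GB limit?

4375

By throughput per GB: rate-limiter 312.50, feature-flag-service 60.70, recommendation-engine 47.50, cache-warmer 28.00 lead.
7×rate-limiter uses 14 of the 14 GB and totals 4375.
Every other selection either busts 14 GB or fails to beat 4375.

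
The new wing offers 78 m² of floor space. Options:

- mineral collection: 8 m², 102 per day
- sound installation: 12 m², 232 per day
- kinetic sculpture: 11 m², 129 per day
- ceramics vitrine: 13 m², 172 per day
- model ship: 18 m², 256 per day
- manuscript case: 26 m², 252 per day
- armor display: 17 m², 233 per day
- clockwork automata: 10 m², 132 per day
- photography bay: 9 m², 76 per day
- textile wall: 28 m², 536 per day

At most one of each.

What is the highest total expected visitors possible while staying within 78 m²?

The ratio heuristic lands on sound installation + model ship + armor display + textile wall (1257) but leaves 3 m² idle.
The 18 m² tied up in model ship is better spent on mineral collection + ceramics vitrine — total rises to 1275 (78 m²).

1275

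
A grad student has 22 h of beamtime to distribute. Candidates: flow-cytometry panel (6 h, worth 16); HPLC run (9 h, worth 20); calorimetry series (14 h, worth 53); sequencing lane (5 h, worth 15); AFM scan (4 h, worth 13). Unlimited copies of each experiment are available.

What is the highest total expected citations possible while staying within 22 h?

79

By expected citations per h: calorimetry series 3.79, AFM scan 3.25, sequencing lane 3.00, flow-cytometry panel 2.67 lead.
The ratio ordering already packs tightly: calorimetry series + 2×AFM scan, 22 h, 79.
Every other selection either busts 22 h or fails to beat 79.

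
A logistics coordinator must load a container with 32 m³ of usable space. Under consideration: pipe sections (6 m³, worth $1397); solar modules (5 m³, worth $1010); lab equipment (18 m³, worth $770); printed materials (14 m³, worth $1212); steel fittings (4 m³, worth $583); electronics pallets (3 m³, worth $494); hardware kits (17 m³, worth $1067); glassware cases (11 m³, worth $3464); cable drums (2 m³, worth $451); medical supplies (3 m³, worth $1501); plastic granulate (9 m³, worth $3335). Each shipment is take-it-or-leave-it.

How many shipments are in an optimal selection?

5

Best achievable revenue is 10191.
One optimal bundle: pipe sections + electronics pallets + glassware cases + medical supplies + plastic granulate (32 m³).
Every optimal selection uses 5 shipments.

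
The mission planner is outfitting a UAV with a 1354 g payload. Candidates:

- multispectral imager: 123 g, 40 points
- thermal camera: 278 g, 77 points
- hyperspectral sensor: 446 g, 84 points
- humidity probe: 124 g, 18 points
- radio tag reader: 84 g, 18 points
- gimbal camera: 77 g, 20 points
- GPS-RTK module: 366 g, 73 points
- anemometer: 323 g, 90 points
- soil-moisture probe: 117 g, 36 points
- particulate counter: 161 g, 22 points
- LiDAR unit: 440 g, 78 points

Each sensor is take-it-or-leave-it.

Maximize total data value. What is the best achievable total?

Taking the top-ratio sensors first gives multispectral imager + thermal camera + humidity probe + radio tag reader + gimbal camera + anemometer + soil-moisture probe + particulate counter for 321 (1287 g).
Replace humidity probe and radio tag reader and particulate counter with GPS-RTK module: the trade gains 15 net, giving 336 at 1284 g.
Next best is multispectral imager + thermal camera + humidity probe + GPS-RTK module + anemometer + soil-moisture probe at 334 (1331 g) — short by 2.

336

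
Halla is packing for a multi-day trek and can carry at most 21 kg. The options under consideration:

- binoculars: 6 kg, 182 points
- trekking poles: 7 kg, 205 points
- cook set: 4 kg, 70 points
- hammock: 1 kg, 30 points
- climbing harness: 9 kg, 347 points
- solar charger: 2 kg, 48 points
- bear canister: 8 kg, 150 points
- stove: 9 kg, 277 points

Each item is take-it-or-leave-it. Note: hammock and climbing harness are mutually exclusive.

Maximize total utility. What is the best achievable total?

Density check — climbing harness 38.56, stove 30.78, binoculars 30.33, hammock 30.00 are the best per kg.
Best packing: climbing harness + solar charger + stove — 20 kg, 672 total.
Nothing else feasible within 21 kg beats 672.

672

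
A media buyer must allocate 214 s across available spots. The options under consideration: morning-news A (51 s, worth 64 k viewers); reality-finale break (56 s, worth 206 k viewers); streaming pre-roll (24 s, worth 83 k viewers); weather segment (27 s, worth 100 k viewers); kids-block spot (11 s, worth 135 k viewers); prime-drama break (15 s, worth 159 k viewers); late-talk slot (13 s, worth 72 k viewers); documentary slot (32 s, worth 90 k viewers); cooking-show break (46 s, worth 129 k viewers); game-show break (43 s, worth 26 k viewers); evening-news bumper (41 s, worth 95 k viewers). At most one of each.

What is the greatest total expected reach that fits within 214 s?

Ranking by ratio (expected reach/s): kids-block spot 12.27, prime-drama break 10.60, late-talk slot 5.54, weather segment 3.70.
A density-first pass picks reality-finale break + streaming pre-roll + weather segment + kids-block spot + prime-drama break + late-talk slot + documentary slot — 845 at 178 s.
Dropping late-talk slot frees 13 s; slotting in cooking-show break (46 s) lifts the total to 902 at 211 s.

902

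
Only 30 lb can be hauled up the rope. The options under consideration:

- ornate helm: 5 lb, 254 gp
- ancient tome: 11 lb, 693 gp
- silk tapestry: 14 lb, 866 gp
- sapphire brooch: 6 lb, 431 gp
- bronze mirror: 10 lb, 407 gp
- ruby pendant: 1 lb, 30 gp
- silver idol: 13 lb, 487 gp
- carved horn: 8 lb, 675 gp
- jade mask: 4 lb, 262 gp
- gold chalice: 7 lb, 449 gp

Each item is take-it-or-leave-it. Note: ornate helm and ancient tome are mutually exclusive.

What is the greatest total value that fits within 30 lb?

2091

Taking the top-ratio items first gives ornate helm + sapphire brooch + carved horn + jade mask + gold chalice for 2071 (30 lb).
Dropping ornate helm and gold chalice frees 12 lb; slotting in ancient tome + ruby pendant (12 lb) lifts the total to 2091 at 30 lb.
Every other selection either busts 30 lb or breaks a pairing rule or fails to beat 2091.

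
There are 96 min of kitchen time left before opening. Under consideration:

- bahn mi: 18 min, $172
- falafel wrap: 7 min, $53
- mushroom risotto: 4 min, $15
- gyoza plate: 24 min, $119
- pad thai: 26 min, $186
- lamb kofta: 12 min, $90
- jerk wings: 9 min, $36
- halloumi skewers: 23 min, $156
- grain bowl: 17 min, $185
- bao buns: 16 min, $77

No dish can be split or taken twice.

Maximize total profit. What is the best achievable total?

789

A density-first pass picks bahn mi + falafel wrap + pad thai + lamb kofta + grain bowl + bao buns — 763 at 96 min.
Dropping falafel wrap and bao buns frees 23 min; slotting in halloumi skewers (23 min) lifts the total to 789 at 96 min.
Every other selection either busts 96 min or fails to beat 789.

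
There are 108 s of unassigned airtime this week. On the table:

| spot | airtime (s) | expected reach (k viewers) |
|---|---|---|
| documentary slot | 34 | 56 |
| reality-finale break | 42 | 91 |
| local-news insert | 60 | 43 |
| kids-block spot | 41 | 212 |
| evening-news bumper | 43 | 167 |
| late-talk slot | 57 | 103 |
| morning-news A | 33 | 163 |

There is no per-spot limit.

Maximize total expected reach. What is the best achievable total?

By expected reach per s: kids-block spot 5.17, morning-news A 4.94, evening-news bumper 3.88 lead.
Greedy by ratio would take 2×kids-block spot: 82 s used, total 424.
Dropping kids-block spot frees 41 s; slotting in 2×morning-news A (66 s) lifts the total to 538 at 107 s.
No other feasible combination exceeds 538.

538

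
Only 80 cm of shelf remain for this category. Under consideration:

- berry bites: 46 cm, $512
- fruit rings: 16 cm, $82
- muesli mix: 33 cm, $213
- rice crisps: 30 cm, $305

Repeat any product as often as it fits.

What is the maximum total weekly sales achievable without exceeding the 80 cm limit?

817

Density check — berry bites 11.13, rice crisps 10.17, muesli mix 6.45, fruit rings 5.12 are the best per cm.
Berry bites + rice crisps uses 76 of the 80 cm and totals 817.
Nothing else within 80 cm beats 817.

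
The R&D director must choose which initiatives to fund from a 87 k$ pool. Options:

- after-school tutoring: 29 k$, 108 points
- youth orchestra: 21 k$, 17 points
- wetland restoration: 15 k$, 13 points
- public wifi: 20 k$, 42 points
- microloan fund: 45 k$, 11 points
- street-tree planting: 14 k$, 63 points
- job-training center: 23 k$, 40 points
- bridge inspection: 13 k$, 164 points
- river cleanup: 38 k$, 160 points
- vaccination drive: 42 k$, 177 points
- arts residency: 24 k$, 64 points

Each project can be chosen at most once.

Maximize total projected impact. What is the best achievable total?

449

By projected impact per k$: bridge inspection 12.62, street-tree planting 4.50, vaccination drive 4.21 lead.
A density-first pass picks wetland restoration + street-tree planting + bridge inspection + vaccination drive — 417 at 84 k$.
The 29 k$ tied up in wetland restoration and street-tree planting is better spent on after-school tutoring — total rises to 449 (84 k$).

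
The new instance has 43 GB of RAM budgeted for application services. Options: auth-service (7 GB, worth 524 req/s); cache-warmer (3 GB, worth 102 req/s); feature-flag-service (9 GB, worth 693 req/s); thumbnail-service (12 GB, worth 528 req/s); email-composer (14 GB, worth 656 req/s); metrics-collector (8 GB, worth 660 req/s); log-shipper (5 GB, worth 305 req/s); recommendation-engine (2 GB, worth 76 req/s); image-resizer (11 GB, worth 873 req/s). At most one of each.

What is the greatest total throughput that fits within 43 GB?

Greedy by ratio would take auth-service + feature-flag-service + metrics-collector + log-shipper + recommendation-engine + image-resizer: 42 GB used, total 3131.
The 2 GB tied up in recommendation-engine is better spent on cache-warmer — total rises to 3157 (43 GB).
Runner-up auth-service + feature-flag-service + metrics-collector + log-shipper + recommendation-engine + image-resizer tops out at 3131.

3157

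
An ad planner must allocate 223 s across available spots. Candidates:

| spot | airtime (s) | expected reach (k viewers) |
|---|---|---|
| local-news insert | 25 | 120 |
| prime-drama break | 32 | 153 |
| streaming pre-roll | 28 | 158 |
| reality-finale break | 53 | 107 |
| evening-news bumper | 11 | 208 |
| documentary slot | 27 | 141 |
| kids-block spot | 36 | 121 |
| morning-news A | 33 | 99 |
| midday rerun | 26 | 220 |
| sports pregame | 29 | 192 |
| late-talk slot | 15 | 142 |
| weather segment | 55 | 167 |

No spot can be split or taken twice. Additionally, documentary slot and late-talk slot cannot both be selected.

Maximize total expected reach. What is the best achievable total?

Density check — evening-news bumper 18.91, late-talk slot 9.47, midday rerun 8.46, sports pregame 6.62 are the best per s.
Local-news insert + prime-drama break + streaming pre-roll + evening-news bumper + midday rerun + sports pregame + late-talk slot + weather segment uses 221 of the 223 s and totals 1360.

1360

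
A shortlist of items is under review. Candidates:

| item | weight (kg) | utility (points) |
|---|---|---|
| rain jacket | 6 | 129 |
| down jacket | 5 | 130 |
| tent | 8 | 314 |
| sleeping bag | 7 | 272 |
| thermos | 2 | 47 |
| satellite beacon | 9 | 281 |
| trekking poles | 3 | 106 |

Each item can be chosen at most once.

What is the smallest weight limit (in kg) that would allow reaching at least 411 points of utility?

11

Need the lightest bundle worth ≥ 411.
Taking tent + trekking poles gives 420 (≥ 411) for 11 kg.
No combination under 11 kg hits 411.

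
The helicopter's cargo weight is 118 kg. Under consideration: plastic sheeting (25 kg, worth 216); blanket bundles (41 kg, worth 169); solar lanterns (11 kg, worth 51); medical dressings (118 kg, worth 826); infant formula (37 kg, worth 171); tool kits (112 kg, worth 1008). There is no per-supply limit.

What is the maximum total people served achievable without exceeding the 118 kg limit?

1008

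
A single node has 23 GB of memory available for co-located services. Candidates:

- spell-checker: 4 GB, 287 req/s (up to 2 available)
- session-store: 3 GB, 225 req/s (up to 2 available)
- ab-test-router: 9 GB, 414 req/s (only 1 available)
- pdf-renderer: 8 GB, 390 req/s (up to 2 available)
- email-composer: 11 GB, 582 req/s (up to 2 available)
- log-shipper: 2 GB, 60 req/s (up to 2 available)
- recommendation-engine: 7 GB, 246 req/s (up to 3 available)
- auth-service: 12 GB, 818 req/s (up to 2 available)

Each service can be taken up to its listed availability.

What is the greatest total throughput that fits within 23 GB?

1617

Taking the top-ratio services first gives 2×spell-checker + 2×session-store + pdf-renderer for 1414 (22 GB).
Dropping session-store and pdf-renderer frees 11 GB; slotting in auth-service (12 GB) lifts the total to 1617 at 23 GB.
Every other selection either busts 23 GB or exceeds an availability limit or fails to beat 1617.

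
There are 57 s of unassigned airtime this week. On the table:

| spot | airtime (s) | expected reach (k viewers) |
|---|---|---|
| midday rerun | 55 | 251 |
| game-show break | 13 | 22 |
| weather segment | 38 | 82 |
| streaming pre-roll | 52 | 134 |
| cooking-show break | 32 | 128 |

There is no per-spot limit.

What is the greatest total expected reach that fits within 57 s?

251

Ranking by ratio (expected reach/s): midday rerun 4.56, cooking-show break 4.00, streaming pre-roll 2.58, weather segment 2.16.
The ratio ordering already packs tightly: midday rerun, 55 s, 251.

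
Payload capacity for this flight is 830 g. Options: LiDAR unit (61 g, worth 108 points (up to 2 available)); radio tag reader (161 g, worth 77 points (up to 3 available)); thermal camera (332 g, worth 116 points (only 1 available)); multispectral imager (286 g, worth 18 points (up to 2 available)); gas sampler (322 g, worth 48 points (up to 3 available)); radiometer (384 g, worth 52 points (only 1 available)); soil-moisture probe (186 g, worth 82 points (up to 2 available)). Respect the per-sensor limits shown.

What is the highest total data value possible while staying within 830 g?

The ratio heuristic lands on 2×LiDAR unit + 3×radio tag reader + soil-moisture probe (529) but leaves 39 g idle.
The 161 g tied up in radio tag reader is better spent on soil-moisture probe — total rises to 534 (816 g).

534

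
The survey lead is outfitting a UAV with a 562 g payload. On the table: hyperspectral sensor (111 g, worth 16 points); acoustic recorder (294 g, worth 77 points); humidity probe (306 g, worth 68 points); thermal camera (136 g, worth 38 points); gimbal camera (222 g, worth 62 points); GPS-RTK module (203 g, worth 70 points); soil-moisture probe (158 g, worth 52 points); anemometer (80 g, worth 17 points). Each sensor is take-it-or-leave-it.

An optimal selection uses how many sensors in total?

Best achievable data value is 170.
For example thermal camera + gimbal camera + GPS-RTK module achieves it, using 561 g.
Every optimal selection uses 3 sensors.

3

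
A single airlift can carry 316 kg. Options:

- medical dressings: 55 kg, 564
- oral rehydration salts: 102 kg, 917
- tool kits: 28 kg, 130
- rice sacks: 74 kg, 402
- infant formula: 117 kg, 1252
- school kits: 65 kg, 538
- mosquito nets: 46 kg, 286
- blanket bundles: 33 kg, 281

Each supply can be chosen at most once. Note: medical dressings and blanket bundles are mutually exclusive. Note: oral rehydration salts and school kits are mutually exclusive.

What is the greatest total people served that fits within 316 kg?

Taking medical dressings + oral rehydration salts + tool kits + infant formula: 302 kg used, 2863 in people served.
Next best is medical dressings + tool kits + infant formula + school kits + mosquito nets at 2770 (311 kg) — short by 93.

2863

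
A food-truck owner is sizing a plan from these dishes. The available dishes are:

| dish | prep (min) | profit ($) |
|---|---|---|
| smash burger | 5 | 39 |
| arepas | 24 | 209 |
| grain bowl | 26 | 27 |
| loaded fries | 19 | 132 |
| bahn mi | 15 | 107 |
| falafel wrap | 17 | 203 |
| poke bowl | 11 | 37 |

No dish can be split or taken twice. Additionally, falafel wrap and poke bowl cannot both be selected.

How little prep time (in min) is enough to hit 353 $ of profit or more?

Minimise min subject to total profit ≥ 353.
Taking arepas + falafel wrap gives 412 (≥ 353) for 41 min.
Any bundle with less than 41 min falls short of 353.

41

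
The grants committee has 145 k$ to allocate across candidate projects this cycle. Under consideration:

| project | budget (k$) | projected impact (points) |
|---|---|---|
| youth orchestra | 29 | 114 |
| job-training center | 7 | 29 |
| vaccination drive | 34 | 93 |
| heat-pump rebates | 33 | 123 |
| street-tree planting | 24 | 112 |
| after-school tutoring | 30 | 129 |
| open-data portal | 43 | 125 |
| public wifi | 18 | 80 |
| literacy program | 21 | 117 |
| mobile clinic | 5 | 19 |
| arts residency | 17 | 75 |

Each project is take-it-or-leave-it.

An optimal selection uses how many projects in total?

Best achievable projected impact is 646.
One optimal bundle: youth orchestra + street-tree planting + after-school tutoring + public wifi + literacy program + mobile clinic + arts residency (144 k$).
Any selection reaching 646 contains exactly 7 projects.

7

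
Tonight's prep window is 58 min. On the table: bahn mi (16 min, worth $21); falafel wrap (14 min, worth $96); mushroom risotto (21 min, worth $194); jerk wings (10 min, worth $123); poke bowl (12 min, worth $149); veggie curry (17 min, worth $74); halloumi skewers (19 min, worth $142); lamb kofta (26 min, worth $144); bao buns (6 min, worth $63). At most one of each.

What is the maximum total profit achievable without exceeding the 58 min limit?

Taking the top-ratio dishes first gives mushroom risotto + jerk wings + poke bowl + bao buns for 529 (49 min).
The 6 min tied up in bao buns is better spent on falafel wrap — total rises to 562 (57 min).
An exhaustive check of the 512 subsets confirms 562.

562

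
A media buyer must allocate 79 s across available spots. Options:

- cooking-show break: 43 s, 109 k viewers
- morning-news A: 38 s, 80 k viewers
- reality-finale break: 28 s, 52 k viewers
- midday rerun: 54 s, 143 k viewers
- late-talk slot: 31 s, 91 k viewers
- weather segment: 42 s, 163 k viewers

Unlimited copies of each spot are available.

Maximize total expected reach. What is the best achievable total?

254

The ratio ordering already packs tightly: late-talk slot + weather segment, 73 s, 254.
The spare 6 s is too small for any remaining spot, and no exchange beats 254.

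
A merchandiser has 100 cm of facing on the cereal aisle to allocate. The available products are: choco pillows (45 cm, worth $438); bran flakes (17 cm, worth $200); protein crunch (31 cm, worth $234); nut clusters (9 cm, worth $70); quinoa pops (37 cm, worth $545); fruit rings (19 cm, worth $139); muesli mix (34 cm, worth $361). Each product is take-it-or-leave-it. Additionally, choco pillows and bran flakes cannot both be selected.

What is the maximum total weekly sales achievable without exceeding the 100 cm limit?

Ranking by ratio (weekly sales/cm): quinoa pops 14.73, bran flakes 11.76, muesli mix 10.62, choco pillows 9.73.
Bran flakes + nut clusters + quinoa pops + muesli mix uses 97 of the 100 cm and totals 1176.

1176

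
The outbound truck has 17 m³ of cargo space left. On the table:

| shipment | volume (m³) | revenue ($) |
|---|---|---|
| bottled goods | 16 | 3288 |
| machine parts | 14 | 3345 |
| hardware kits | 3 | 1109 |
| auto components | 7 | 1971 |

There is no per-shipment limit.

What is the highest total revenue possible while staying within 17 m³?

5545

Taking 5×hardware kits: 15 m³ used, 5545 in revenue.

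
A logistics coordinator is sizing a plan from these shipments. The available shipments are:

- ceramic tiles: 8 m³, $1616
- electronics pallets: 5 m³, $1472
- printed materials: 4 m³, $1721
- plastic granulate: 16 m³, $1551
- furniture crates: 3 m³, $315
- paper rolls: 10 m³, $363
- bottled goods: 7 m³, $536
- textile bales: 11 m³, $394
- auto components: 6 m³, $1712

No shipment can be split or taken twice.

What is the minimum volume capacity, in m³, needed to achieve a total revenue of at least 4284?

Need the lightest bundle worth ≥ 4284.
electronics pallets + printed materials + auto components reaches 4905 using 15 m³.
No combination under 15 m³ hits 4284.

15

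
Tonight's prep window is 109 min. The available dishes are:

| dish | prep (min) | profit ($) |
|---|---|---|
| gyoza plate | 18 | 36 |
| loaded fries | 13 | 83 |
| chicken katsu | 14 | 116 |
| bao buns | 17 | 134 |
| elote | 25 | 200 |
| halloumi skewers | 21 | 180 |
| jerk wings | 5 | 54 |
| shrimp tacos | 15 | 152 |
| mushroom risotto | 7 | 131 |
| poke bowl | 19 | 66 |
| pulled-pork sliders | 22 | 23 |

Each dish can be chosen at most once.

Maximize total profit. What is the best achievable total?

967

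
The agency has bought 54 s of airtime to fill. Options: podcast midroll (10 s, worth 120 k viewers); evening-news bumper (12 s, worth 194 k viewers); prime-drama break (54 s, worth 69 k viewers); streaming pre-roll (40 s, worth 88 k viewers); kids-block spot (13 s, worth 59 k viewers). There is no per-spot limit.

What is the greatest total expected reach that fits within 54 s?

776

4×evening-news bumper uses 48 of the 54 s and totals 776.
No other feasible combination exceeds 776.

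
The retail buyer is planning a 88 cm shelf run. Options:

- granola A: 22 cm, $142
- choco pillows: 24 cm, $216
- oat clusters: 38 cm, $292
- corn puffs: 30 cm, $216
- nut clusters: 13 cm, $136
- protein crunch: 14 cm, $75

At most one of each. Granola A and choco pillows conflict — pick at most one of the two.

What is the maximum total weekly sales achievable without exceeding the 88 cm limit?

A density-first pass picks choco pillows + oat clusters + nut clusters — 644 at 75 cm.
Replace choco pillows with granola A + protein crunch: the trade gains 1 net, giving 645 at 87 cm.
Next best is choco pillows + oat clusters + nut clusters at 644 (75 cm) — short by 1.

645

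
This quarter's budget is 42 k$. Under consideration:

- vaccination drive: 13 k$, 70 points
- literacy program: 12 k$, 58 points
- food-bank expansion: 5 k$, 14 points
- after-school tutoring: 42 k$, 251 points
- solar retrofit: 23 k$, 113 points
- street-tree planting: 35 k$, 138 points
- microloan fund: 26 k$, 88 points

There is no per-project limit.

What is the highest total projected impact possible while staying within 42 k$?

251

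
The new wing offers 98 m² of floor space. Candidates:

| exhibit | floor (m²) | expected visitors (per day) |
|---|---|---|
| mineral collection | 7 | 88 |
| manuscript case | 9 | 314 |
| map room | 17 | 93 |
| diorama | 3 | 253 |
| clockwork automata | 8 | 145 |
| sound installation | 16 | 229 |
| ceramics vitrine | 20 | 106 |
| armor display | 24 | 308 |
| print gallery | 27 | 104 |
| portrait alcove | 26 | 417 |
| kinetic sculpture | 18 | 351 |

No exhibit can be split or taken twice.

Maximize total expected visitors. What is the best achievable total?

1876

Ranking by ratio (expected visitors/m²): diorama 84.33, manuscript case 34.89, kinetic sculpture 19.50, clockwork automata 18.12.
A density-first pass picks mineral collection + manuscript case + diorama + clockwork automata + sound installation + portrait alcove + kinetic sculpture — 1797 at 87 m².
The 16 m² tied up in sound installation is better spent on armor display — total rises to 1876 (95 m²).
An exhaustive check of the 2048 subsets confirms 1876.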